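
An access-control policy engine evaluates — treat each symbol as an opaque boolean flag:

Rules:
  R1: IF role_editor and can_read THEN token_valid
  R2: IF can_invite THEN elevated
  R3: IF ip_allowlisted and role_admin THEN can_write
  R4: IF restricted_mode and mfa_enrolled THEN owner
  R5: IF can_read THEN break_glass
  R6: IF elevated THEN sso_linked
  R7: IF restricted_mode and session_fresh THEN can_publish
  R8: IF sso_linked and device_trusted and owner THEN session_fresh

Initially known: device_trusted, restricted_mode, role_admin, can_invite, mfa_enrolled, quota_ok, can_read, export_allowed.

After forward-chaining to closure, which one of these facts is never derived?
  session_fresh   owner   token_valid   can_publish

token_valid

Round 1: R2 [IF can_invite THEN elevated]; R4 [IF restricted_mode and mfa_enrolled THEN owner]; R5 [IF can_read THEN break_glass]. New: elevated, owner, break_glass.
Round 2: R6 [IF elevated THEN sso_linked]. New: sso_linked.
Round 3: R8 [IF sso_linked and device_trusted and owner THEN session_fresh]. New: session_fresh.
Round 4: R7 [IF restricted_mode and session_fresh THEN can_publish]. New: can_publish.
Derived: can_publish (round 4), session_fresh (round 3), owner (round 1). token_valid never appears in any round.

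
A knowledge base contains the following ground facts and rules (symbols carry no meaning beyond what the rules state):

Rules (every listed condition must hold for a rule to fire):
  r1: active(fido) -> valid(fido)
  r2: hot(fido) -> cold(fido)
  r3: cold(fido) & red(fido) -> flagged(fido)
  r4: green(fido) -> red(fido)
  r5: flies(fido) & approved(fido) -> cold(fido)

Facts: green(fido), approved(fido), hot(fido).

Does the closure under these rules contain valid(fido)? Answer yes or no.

Round 1 — r2, r4, derive cold(fido), red(fido).
Round 2 — r3, derive flagged(fido).
Fixed point reached. valid(fido) is concluded only by r1; r1 needs active(fido) (never derived).

no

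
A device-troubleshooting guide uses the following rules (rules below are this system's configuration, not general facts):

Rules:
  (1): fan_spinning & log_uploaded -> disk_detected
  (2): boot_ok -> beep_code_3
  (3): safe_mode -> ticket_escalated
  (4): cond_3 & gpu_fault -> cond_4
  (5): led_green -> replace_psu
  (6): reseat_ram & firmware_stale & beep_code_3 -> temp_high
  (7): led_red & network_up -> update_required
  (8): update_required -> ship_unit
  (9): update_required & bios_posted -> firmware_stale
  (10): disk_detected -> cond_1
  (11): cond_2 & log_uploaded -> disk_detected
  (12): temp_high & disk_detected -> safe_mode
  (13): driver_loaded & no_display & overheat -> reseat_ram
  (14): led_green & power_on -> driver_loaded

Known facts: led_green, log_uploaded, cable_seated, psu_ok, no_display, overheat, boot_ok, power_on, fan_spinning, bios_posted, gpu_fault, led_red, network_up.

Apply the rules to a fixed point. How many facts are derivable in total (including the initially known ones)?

25

[1] (1) [fan_spinning & log_uploaded -> disk_detected]; (2) [boot_ok -> beep_code_3]; (5) [led_green -> replace_psu]; (7) [led_red & network_up -> update_required]; (14) [led_green & power_on -> driver_loaded]. ⇒ new: disk_detected, beep_code_3, replace_psu, update_required, driver_loaded.
[2] (8) [update_required -> ship_unit]; (9) [update_required & bios_posted -> firmware_stale]; (10) [disk_detected -> cond_1]; (13) [driver_loaded & no_display & overheat -> reseat_ram]. ⇒ new: ship_unit, firmware_stale, cond_1, reseat_ram.
[3] (6) [reseat_ram & firmware_stale & beep_code_3 -> temp_high]. ⇒ new: temp_high.
[4] (12) [temp_high & disk_detected -> safe_mode]. ⇒ new: safe_mode.
[5] (3) [safe_mode -> ticket_escalated]. ⇒ new: ticket_escalated.
Closure: {beep_code_3, bios_posted, boot_ok, cable_seated, cond_1, disk_detected, driver_loaded, fan_spinning, firmware_stale, gpu_fault, led_green, led_red, log_uploaded, network_up, no_display, overheat, power_on, psu_ok, replace_psu, reseat_ram, safe_mode, ship_unit, temp_high, ticket_escalated, update_required} — 25 facts.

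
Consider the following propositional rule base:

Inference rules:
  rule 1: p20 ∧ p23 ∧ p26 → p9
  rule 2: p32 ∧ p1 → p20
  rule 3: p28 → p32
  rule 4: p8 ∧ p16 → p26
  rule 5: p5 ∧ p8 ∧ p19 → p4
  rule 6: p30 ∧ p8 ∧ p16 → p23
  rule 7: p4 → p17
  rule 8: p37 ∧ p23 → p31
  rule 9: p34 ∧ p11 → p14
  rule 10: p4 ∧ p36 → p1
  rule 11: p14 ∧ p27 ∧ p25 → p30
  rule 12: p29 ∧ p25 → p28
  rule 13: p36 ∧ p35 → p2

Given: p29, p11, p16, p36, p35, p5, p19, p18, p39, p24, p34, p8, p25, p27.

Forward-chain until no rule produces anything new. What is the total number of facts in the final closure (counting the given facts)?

Round 1: rule 4 [p8 ∧ p16 → p26]; rule 5 [p5 ∧ p8 ∧ p19 → p4]; rule 9 [p34 ∧ p11 → p14]; rule 12 [p29 ∧ p25 → p28]; rule 13 [p36 ∧ p35 → p2]. New: p26, p4, p14, p28, p2.
Round 2: rule 3 [p28 → p32]; rule 7 [p4 → p17]; rule 10 [p4 ∧ p36 → p1]; rule 11 [p14 ∧ p27 ∧ p25 → p30]. New: p32, p17, p1, p30.
Round 3: rule 2 [p32 ∧ p1 → p20]; rule 6 [p30 ∧ p8 ∧ p16 → p23]. New: p20, p23.
Round 4: rule 1 [p20 ∧ p23 ∧ p26 → p9]. New: p9.
Closure: {p1, p11, p14, p16, p17, p18, p19, p2, p20, p23, p24, p25, p26, p27, p28, p29, p30, p32, p34, p35, p36, p39, p4, p5, p8, p9} — 26 facts.

26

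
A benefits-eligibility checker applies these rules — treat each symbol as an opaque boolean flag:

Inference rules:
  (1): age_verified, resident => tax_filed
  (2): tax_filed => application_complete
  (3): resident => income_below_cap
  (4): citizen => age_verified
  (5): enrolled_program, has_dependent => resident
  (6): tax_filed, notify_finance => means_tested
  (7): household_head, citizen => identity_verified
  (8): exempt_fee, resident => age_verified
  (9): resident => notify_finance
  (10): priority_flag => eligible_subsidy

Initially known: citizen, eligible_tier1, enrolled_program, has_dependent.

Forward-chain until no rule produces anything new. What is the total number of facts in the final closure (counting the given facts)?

Round 1: (4) [citizen => age_verified]; (5) [enrolled_program, has_dependent => resident]. Adds age_verified, resident.
Round 2: (1) [age_verified, resident => tax_filed]; (3) [resident => income_below_cap]; (9) [resident => notify_finance]. Adds tax_filed, income_below_cap, notify_finance.
Round 3: (2) [tax_filed => application_complete]; (6) [tax_filed, notify_finance => means_tested]. Adds application_complete, means_tested.
Closure: {age_verified, application_complete, citizen, eligible_tier1, enrolled_program, has_dependent, income_below_cap, means_tested, notify_finance, resident, tax_filed} — 11 facts.

11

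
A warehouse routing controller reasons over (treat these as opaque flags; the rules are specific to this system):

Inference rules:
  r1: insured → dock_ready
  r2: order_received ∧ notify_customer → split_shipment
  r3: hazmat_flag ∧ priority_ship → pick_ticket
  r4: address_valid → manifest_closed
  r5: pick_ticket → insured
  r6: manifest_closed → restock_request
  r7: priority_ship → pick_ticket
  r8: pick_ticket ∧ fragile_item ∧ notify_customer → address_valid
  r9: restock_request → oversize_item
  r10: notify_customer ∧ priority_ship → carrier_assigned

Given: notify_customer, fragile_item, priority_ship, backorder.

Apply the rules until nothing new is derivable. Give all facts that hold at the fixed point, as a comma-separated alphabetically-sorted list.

address_valid, backorder, carrier_assigned, dock_ready, fragile_item, insured, manifest_closed, notify_customer, oversize_item, pick_ticket, priority_ship, restock_request

Round 1 fires r7, r10, giving pick_ticket, carrier_assigned.
Round 2 fires r5, r8, giving insured, address_valid.
Round 3 fires r1, r4, giving dock_ready, manifest_closed.
Round 4 fires r6, giving restock_request.
Round 5 fires r9, giving oversize_item.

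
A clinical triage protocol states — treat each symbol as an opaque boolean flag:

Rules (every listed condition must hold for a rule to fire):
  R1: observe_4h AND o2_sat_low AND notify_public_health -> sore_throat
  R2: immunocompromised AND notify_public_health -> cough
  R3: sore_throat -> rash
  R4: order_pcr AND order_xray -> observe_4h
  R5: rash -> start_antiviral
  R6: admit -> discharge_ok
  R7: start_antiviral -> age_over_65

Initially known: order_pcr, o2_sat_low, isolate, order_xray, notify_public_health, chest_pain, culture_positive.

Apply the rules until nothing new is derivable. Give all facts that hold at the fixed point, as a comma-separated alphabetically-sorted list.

age_over_65, chest_pain, culture_positive, isolate, notify_public_health, o2_sat_low, observe_4h, order_pcr, order_xray, rash, sore_throat, start_antiviral

Round 1: R4 [order_pcr AND order_xray -> observe_4h]. Adds observe_4h.
Round 2: R1 [observe_4h AND o2_sat_low AND notify_public_health -> sore_throat]. Adds sore_throat.
Round 3: R3 [sore_throat -> rash]. Adds rash.
Round 4: R5 [rash -> start_antiviral]. Adds start_antiviral.
Round 5: R7 [start_antiviral -> age_over_65]. Adds age_over_65.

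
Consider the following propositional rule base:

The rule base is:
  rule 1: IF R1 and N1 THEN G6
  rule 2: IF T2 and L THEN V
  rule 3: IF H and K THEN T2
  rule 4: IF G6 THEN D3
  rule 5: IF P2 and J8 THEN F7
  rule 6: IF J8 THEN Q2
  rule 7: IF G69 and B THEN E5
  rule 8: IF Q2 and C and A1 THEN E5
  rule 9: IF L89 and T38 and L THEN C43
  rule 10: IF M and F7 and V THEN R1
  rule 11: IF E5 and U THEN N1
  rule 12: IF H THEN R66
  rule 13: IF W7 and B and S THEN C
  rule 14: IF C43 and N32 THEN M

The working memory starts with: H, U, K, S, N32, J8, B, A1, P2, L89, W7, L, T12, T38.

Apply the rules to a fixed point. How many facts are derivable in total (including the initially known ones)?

Round 1 fires rule 3, rule 5, rule 6, rule 9, rule 12, rule 13, giving T2, F7, Q2, C43, R66, C.
Round 2 fires rule 2, rule 8, rule 14, giving V, E5, M.
Round 3 fires rule 10, rule 11, giving R1, N1.
Round 4 fires rule 1, giving G6.
Round 5 fires rule 4, giving D3.
Closure: {A1, B, C, C43, D3, E5, F7, G6, H, J8, K, L, L89, M, N1, N32, P2, Q2, R1, R66, S, T12, T2, T38, U, V, W7} — 27 facts.

27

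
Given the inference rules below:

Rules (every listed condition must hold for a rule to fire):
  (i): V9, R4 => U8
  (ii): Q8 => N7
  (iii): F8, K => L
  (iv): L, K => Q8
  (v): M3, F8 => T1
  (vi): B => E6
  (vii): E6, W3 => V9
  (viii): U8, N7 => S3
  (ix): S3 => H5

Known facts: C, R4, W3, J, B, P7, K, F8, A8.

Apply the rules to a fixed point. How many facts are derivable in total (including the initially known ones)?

17

Round 1: (iii) [F8, K => L]; (vi) [B => E6]. Adds L, E6.
Round 2: (iv) [L, K => Q8]; (vii) [E6, W3 => V9]. Adds Q8, V9.
Round 3: (i) [V9, R4 => U8]; (ii) [Q8 => N7]. Adds U8, N7.
Round 4: (viii) [U8, N7 => S3]. Adds S3.
Round 5: (ix) [S3 => H5]. Adds H5.
Closure: {A8, B, C, E6, F8, H5, J, K, L, N7, P7, Q8, R4, S3, U8, V9, W3} — 17 facts.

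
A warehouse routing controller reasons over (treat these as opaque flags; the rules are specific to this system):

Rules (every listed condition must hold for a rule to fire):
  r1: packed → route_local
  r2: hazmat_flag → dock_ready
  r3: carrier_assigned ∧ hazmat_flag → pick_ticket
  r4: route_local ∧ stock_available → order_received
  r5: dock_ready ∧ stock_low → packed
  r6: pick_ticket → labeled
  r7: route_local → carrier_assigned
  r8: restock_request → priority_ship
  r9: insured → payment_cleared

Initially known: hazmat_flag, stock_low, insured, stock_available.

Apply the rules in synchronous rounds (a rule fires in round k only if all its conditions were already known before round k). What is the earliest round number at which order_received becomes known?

[1] r2 [hazmat_flag → dock_ready]; r9 [insured → payment_cleared]. ⇒ new: dock_ready, payment_cleared.
[2] r5 [dock_ready ∧ stock_low → packed]. ⇒ new: packed.
[3] r1 [packed → route_local]. ⇒ new: route_local.
[4] r4 [route_local ∧ stock_available → order_received]; r7 [route_local → carrier_assigned]. ⇒ new: order_received, carrier_assigned.
order_received first appears in round 4.

4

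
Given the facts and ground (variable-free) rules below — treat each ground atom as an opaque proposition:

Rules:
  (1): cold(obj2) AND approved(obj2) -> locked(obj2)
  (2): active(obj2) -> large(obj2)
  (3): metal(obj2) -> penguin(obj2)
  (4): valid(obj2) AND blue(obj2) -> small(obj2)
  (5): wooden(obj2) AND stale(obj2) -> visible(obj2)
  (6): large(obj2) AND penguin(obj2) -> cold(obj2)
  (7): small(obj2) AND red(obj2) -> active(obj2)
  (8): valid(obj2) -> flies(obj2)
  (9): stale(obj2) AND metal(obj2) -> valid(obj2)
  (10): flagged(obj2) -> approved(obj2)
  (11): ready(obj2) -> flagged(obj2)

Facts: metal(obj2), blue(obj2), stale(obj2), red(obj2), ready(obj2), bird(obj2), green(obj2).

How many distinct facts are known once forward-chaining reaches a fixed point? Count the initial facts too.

Round 1 fires (3), (9), (11), giving penguin(obj2), valid(obj2), flagged(obj2).
Round 2 fires (4), (8), (10), giving small(obj2), flies(obj2), approved(obj2).
Round 3 fires (7), giving active(obj2).
Round 4 fires (2), giving large(obj2).
Round 5 fires (6), giving cold(obj2).
Round 6 fires (1), giving locked(obj2).
Closure: {active(obj2), approved(obj2), bird(obj2), blue(obj2), cold(obj2), flagged(obj2), flies(obj2), green(obj2), large(obj2), locked(obj2), metal(obj2), penguin(obj2), ready(obj2), red(obj2), small(obj2), stale(obj2), valid(obj2)} — 17 facts.

17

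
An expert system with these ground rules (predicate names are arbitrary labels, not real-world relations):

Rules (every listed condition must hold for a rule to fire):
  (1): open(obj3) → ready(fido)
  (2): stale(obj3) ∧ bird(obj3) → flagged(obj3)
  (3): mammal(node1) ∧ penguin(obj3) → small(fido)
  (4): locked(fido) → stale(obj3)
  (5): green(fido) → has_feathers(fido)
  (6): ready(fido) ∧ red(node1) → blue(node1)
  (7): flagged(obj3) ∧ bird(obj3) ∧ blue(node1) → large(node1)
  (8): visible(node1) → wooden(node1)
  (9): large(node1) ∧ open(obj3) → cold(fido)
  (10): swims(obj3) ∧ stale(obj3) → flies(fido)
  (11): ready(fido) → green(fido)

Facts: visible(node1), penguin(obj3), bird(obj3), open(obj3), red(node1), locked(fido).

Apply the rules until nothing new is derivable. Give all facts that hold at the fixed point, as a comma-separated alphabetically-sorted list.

Round 1 fires (1), (4), (8), giving ready(fido), stale(obj3), wooden(node1).
Round 2 fires (2), (6), (11), giving flagged(obj3), blue(node1), green(fido).
Round 3 fires (5), (7), giving has_feathers(fido), large(node1).
Round 4 fires (9), giving cold(fido).

bird(obj3), blue(node1), cold(fido), flagged(obj3), green(fido), has_feathers(fido), large(node1), locked(fido), open(obj3), penguin(obj3), ready(fido), red(node1), stale(obj3), visible(node1), wooden(node1)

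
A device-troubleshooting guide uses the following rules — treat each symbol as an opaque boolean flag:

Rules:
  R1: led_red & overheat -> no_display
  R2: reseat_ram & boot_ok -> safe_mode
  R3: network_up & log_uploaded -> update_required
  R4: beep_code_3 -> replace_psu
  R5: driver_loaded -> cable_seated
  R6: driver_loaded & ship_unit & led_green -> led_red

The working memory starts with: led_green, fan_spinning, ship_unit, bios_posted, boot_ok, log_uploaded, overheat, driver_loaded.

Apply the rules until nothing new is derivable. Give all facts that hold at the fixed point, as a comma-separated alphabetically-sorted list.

bios_posted, boot_ok, cable_seated, driver_loaded, fan_spinning, led_green, led_red, log_uploaded, no_display, overheat, ship_unit

Round 1: R5 [driver_loaded -> cable_seated]; R6 [driver_loaded & ship_unit & led_green -> led_red]. New: cable_seated, led_red.
Round 2: R1 [led_red & overheat -> no_display]. New: no_display.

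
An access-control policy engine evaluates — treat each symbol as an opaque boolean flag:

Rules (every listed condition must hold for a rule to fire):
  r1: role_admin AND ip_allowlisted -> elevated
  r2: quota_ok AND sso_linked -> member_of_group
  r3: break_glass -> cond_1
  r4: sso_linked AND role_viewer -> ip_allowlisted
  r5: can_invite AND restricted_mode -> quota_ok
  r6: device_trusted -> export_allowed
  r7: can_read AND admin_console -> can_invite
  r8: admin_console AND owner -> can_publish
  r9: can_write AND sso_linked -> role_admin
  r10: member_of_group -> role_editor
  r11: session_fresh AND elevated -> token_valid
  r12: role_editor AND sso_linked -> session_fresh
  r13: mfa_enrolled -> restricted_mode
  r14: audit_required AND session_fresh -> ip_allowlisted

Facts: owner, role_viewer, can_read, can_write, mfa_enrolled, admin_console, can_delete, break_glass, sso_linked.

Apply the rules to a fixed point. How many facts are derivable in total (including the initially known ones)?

21

Round 1 — r3, r4, r7, r8, r9, r13, derive cond_1, ip_allowlisted, can_invite, can_publish, role_admin, restricted_mode.
Round 2 — r1, r5, derive elevated, quota_ok.
Round 3 — r2, derive member_of_group.
Round 4 — r10, derive role_editor.
Round 5 — r12, derive session_fresh.
Round 6 — r11, derive token_valid.
Closure: {admin_console, break_glass, can_delete, can_invite, can_publish, can_read, can_write, cond_1, elevated, ip_allowlisted, member_of_group, mfa_enrolled, owner, quota_ok, restricted_mode, role_admin, role_editor, role_viewer, session_fresh, sso_linked, token_valid} — 21 facts.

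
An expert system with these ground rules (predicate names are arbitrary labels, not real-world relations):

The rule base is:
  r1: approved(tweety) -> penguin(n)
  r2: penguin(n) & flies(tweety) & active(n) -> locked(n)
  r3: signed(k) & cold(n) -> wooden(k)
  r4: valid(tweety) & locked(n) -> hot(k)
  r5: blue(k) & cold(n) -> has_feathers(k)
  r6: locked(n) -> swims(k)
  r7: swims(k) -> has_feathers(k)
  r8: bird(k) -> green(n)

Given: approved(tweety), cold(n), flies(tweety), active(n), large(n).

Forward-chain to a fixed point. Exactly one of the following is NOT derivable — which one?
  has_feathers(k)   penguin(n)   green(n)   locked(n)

Round 1 fires r1, giving penguin(n).
Round 2 fires r2, giving locked(n).
Round 3 fires r6, giving swims(k).
Round 4 fires r7, giving has_feathers(k).
Derived: has_feathers(k) (round 4), locked(n) (round 2), penguin(n) (round 1). green(n) never appears in any round.

green(n)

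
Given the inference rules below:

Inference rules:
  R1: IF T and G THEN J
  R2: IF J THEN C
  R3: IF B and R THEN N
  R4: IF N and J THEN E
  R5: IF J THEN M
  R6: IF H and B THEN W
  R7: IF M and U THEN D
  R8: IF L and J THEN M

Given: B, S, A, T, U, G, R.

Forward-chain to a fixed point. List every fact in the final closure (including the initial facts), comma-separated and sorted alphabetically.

A, B, C, D, E, G, J, M, N, R, S, T, U

[1] R1 [IF T and G THEN J]; R3 [IF B and R THEN N]. ⇒ new: J, N.
[2] R2 [IF J THEN C]; R4 [IF N and J THEN E]; R5 [IF J THEN M]. ⇒ new: C, E, M.
[3] R7 [IF M and U THEN D]. ⇒ new: D.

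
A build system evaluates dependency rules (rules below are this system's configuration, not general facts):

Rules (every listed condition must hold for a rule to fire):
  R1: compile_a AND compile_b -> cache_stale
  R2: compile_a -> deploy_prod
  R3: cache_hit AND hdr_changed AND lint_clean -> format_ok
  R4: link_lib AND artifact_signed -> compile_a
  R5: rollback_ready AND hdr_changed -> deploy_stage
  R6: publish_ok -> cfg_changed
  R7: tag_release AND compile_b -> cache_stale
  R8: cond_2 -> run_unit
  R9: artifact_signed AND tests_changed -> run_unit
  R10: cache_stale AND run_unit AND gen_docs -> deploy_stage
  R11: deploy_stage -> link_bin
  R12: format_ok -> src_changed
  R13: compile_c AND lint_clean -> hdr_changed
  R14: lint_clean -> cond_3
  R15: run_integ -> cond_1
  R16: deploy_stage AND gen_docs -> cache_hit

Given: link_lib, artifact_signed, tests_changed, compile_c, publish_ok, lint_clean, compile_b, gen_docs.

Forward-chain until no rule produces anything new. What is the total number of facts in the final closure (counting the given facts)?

20

Round 1: R4 [link_lib AND artifact_signed -> compile_a]; R6 [publish_ok -> cfg_changed]; R9 [artifact_signed AND tests_changed -> run_unit]; R13 [compile_c AND lint_clean -> hdr_changed]; R14 [lint_clean -> cond_3]. New: compile_a, cfg_changed, run_unit, hdr_changed, cond_3.
Round 2: R1 [compile_a AND compile_b -> cache_stale]; R2 [compile_a -> deploy_prod]. New: cache_stale, deploy_prod.
Round 3: R10 [cache_stale AND run_unit AND gen_docs -> deploy_stage]. New: deploy_stage.
Round 4: R11 [deploy_stage -> link_bin]; R16 [deploy_stage AND gen_docs -> cache_hit]. New: link_bin, cache_hit.
Round 5: R3 [cache_hit AND hdr_changed AND lint_clean -> format_ok]. New: format_ok.
Round 6: R12 [format_ok -> src_changed]. New: src_changed.
Closure: {artifact_signed, cache_hit, cache_stale, cfg_changed, compile_a, compile_b, compile_c, cond_3, deploy_prod, deploy_stage, format_ok, gen_docs, hdr_changed, link_bin, link_lib, lint_clean, publish_ok, run_unit, src_changed, tests_changed} — 20 facts.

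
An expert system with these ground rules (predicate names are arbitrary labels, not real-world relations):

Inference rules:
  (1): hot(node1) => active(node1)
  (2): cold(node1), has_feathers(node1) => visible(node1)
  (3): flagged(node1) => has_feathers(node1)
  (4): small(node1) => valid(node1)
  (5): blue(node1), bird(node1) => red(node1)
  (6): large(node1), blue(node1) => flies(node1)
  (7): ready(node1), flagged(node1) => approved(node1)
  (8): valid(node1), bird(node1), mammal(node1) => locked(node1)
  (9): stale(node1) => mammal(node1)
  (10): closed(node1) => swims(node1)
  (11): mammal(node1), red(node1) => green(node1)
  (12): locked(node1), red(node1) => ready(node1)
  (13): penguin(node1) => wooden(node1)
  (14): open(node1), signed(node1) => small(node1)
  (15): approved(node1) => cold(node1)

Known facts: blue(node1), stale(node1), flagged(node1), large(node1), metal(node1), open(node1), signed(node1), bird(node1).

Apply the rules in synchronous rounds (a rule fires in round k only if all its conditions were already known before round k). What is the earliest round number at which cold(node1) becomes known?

Round 1 — (3), (5), (6), (9), (14), derive has_feathers(node1), red(node1), flies(node1), mammal(node1), small(node1).
Round 2 — (4), (11), derive valid(node1), green(node1).
Round 3 — (8), derive locked(node1).
Round 4 — (12), derive ready(node1).
Round 5 — (7), derive approved(node1).
Round 6 — (15), derive cold(node1).
cold(node1) first appears in round 6.

6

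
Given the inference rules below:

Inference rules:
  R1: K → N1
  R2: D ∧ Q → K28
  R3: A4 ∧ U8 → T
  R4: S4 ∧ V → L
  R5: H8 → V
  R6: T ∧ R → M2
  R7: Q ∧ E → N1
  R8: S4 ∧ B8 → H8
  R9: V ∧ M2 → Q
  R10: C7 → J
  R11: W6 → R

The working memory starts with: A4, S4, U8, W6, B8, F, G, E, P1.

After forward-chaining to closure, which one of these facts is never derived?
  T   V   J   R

J

Round 1 fires R3, R8, R11, giving T, H8, R.
Round 2 fires R5, R6, giving V, M2.
Round 3 fires R4, R9, giving L, Q.
Round 4 fires R7, giving N1.
Derived: V (round 2), T (round 1), R (round 1). J never appears in any round.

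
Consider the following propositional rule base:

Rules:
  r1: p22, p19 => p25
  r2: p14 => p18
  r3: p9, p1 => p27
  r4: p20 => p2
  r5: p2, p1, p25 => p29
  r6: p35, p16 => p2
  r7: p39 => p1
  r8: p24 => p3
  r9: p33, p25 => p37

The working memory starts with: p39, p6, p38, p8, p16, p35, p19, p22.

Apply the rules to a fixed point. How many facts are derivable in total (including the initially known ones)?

[1] r1 [p22, p19 => p25]; r6 [p35, p16 => p2]; r7 [p39 => p1]. ⇒ new: p25, p2, p1.
[2] r5 [p2, p1, p25 => p29]. ⇒ new: p29.
Closure: {p1, p16, p19, p2, p22, p25, p29, p35, p38, p39, p6, p8} — 12 facts.

12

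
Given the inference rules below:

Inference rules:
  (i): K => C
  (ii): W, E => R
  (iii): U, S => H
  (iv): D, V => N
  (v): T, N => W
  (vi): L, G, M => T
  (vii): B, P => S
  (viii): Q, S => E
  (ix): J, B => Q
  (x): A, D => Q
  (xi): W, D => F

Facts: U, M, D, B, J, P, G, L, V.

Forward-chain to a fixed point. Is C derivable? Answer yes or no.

[1] (iv) [D, V => N]; (vi) [L, G, M => T]; (vii) [B, P => S]; (ix) [J, B => Q]. ⇒ new: N, T, S, Q.
[2] (iii) [U, S => H]; (v) [T, N => W]; (viii) [Q, S => E]. ⇒ new: H, W, E.
[3] (ii) [W, E => R]; (xi) [W, D => F]. ⇒ new: R, F.
Fixed point reached. C is concluded only by (i); (i) needs K (never derived).

no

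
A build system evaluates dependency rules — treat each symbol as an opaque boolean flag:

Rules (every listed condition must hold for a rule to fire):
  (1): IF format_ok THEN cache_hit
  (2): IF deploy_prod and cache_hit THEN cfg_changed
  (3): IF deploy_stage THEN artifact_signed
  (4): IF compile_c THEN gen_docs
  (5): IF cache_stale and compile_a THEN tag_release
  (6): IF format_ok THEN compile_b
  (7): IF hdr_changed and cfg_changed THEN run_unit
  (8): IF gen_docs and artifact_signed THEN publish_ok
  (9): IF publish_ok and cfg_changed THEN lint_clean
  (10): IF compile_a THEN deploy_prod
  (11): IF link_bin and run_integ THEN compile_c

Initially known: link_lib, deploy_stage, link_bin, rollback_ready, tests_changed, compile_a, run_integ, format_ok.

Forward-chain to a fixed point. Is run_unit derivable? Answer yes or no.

Round 1: (1) [IF format_ok THEN cache_hit]; (3) [IF deploy_stage THEN artifact_signed]; (6) [IF format_ok THEN compile_b]; (10) [IF compile_a THEN deploy_prod]; (11) [IF link_bin and run_integ THEN compile_c]. Adds cache_hit, artifact_signed, compile_b, deploy_prod, compile_c.
Round 2: (2) [IF deploy_prod and cache_hit THEN cfg_changed]; (4) [IF compile_c THEN gen_docs]. Adds cfg_changed, gen_docs.
Round 3: (8) [IF gen_docs and artifact_signed THEN publish_ok]. Adds publish_ok.
Round 4: (9) [IF publish_ok and cfg_changed THEN lint_clean]. Adds lint_clean.
Fixed point reached. run_unit is concluded only by (7); (7) needs hdr_changed (never derived).

no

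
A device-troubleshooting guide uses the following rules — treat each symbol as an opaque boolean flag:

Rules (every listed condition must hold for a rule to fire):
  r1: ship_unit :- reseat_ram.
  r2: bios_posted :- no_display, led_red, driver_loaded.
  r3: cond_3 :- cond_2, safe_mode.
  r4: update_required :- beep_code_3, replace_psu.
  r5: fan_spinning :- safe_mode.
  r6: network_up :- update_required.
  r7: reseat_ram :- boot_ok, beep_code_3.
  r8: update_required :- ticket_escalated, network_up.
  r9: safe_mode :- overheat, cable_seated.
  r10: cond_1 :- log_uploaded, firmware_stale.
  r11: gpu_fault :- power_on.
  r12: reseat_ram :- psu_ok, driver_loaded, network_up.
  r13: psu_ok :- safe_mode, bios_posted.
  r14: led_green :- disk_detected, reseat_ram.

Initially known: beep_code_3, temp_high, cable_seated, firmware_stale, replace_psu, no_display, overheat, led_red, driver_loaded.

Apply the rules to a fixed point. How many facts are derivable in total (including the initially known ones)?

17

Round 1: r2 [bios_posted :- no_display, led_red, driver_loaded.]; r4 [update_required :- beep_code_3, replace_psu.]; r9 [safe_mode :- overheat, cable_seated.]. New: bios_posted, update_required, safe_mode.
Round 2: r5 [fan_spinning :- safe_mode.]; r6 [network_up :- update_required.]; r13 [psu_ok :- safe_mode, bios_posted.]. New: fan_spinning, network_up, psu_ok.
Round 3: r12 [reseat_ram :- psu_ok, driver_loaded, network_up.]. New: reseat_ram.
Round 4: r1 [ship_unit :- reseat_ram.]. New: ship_unit.
Closure: {beep_code_3, bios_posted, cable_seated, driver_loaded, fan_spinning, firmware_stale, led_red, network_up, no_display, overheat, psu_ok, replace_psu, reseat_ram, safe_mode, ship_unit, temp_high, update_required} — 17 facts.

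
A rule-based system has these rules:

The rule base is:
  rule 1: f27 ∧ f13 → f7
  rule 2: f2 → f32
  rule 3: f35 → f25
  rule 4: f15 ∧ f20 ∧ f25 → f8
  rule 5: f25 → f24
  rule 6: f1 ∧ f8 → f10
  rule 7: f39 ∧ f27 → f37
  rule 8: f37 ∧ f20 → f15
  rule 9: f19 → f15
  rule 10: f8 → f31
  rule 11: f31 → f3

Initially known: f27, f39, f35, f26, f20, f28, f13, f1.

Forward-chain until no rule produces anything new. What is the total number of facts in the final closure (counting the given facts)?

Round 1 — rule 1, rule 3, rule 7, derive f7, f25, f37.
Round 2 — rule 5, rule 8, derive f24, f15.
Round 3 — rule 4, derive f8.
Round 4 — rule 6, rule 10, derive f10, f31.
Round 5 — rule 11, derive f3.
Closure: {f1, f10, f13, f15, f20, f24, f25, f26, f27, f28, f3, f31, f35, f37, f39, f7, f8} — 17 facts.

17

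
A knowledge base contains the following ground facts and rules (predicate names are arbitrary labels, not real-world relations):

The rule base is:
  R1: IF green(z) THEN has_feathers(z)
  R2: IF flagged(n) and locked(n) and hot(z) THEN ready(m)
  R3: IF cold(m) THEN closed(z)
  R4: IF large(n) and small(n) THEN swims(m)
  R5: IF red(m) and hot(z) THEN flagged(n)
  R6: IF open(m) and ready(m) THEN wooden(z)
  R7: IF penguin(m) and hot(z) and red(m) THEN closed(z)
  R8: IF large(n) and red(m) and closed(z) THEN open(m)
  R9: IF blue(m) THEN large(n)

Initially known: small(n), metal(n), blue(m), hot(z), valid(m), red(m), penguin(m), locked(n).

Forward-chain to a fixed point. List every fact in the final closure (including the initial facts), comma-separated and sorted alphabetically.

[1] R5 [IF red(m) and hot(z) THEN flagged(n)]; R7 [IF penguin(m) and hot(z) and red(m) THEN closed(z)]; R9 [IF blue(m) THEN large(n)]. ⇒ new: flagged(n), closed(z), large(n).
[2] R2 [IF flagged(n) and locked(n) and hot(z) THEN ready(m)]; R4 [IF large(n) and small(n) THEN swims(m)]; R8 [IF large(n) and red(m) and closed(z) THEN open(m)]. ⇒ new: ready(m), swims(m), open(m).
[3] R6 [IF open(m) and ready(m) THEN wooden(z)]. ⇒ new: wooden(z).

blue(m), closed(z), flagged(n), hot(z), large(n), locked(n), metal(n), open(m), penguin(m), ready(m), red(m), small(n), swims(m), valid(m), wooden(z)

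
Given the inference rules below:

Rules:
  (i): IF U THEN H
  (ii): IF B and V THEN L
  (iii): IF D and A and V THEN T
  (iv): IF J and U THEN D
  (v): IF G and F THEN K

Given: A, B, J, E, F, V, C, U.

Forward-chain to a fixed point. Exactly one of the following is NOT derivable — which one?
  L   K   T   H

Round 1 — (i), (ii), (iv), derive H, L, D.
Round 2 — (iii), derive T.
Derived: T (round 2), L (round 1), H (round 1). K never appears in any round.

K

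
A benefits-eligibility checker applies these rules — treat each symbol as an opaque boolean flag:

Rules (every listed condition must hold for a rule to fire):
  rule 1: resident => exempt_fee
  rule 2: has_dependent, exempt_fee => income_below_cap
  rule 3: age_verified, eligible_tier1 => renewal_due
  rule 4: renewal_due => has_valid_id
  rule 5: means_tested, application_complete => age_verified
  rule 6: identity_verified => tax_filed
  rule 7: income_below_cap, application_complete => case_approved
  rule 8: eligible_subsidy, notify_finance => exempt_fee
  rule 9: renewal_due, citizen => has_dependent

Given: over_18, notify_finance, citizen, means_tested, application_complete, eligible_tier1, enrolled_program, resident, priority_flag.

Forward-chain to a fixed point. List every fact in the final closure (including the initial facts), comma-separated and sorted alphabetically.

age_verified, application_complete, case_approved, citizen, eligible_tier1, enrolled_program, exempt_fee, has_dependent, has_valid_id, income_below_cap, means_tested, notify_finance, over_18, priority_flag, renewal_due, resident

Round 1 — rule 1, rule 5, derive exempt_fee, age_verified.
Round 2 — rule 3, derive renewal_due.
Round 3 — rule 4, rule 9, derive has_valid_id, has_dependent.
Round 4 — rule 2, derive income_below_cap.
Round 5 — rule 7, derive case_approved.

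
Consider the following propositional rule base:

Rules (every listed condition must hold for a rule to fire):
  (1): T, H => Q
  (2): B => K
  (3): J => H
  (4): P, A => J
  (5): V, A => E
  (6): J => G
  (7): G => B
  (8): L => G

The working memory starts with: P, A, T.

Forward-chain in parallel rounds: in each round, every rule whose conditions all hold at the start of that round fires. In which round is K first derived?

[1] (4) [P, A => J]. ⇒ new: J.
[2] (3) [J => H]; (6) [J => G]. ⇒ new: H, G.
[3] (1) [T, H => Q]; (7) [G => B]. ⇒ new: Q, B.
[4] (2) [B => K]. ⇒ new: K.
K first appears in round 4.

4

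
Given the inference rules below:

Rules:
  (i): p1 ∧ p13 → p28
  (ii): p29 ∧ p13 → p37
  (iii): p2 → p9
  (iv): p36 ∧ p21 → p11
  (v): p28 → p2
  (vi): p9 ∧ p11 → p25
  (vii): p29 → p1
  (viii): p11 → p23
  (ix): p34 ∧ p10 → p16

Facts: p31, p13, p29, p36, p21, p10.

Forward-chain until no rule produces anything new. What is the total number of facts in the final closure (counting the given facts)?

14

Round 1 — (ii), (iv), (vii), derive p37, p11, p1.
Round 2 — (i), (viii), derive p28, p23.
Round 3 — (v), derive p2.
Round 4 — (iii), derive p9.
Round 5 — (vi), derive p25.
Closure: {p1, p10, p11, p13, p2, p21, p23, p25, p28, p29, p31, p36, p37, p9} — 14 facts.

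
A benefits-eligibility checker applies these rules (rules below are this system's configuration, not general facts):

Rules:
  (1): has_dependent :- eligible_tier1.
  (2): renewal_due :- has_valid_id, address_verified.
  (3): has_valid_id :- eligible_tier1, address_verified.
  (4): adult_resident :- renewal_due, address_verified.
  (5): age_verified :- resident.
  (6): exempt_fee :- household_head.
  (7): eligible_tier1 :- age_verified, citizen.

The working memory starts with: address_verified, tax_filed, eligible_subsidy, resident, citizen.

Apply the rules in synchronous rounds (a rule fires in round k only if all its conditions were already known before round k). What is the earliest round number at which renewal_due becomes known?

[1] (5) [age_verified :- resident.]. ⇒ new: age_verified.
[2] (7) [eligible_tier1 :- age_verified, citizen.]. ⇒ new: eligible_tier1.
[3] (1) [has_dependent :- eligible_tier1.]; (3) [has_valid_id :- eligible_tier1, address_verified.]. ⇒ new: has_dependent, has_valid_id.
[4] (2) [renewal_due :- has_valid_id, address_verified.]. ⇒ new: renewal_due.
renewal_due first appears in round 4.

4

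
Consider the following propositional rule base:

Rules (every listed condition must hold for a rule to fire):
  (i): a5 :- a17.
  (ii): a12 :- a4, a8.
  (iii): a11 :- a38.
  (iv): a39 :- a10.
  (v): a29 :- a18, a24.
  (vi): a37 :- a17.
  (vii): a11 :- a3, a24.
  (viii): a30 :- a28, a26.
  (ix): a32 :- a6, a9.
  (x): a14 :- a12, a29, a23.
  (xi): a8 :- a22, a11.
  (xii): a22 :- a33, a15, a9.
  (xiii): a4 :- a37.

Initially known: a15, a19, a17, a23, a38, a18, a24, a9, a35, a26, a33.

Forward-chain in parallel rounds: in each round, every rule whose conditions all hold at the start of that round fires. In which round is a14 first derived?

Round 1 — (i), (iii), (v), (vi), (xii), derive a5, a11, a29, a37, a22.
Round 2 — (xi), (xiii), derive a8, a4.
Round 3 — (ii), derive a12.
Round 4 — (x), derive a14.
a14 first appears in round 4.

4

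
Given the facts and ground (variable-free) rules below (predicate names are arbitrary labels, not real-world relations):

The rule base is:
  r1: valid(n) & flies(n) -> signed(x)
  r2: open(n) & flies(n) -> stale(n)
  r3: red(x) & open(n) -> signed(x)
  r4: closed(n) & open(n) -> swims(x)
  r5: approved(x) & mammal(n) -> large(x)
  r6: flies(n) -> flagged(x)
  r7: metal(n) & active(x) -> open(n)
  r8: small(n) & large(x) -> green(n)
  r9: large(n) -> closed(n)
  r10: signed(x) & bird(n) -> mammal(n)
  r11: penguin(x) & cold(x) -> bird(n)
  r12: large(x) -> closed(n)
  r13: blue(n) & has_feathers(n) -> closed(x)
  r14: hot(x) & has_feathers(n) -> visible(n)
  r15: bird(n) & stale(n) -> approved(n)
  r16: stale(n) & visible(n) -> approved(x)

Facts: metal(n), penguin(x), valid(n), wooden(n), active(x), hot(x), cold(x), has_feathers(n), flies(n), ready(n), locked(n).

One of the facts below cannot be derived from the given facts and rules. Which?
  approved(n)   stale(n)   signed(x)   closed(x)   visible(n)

Round 1 — r1, r6, r7, r11, r14, derive signed(x), flagged(x), open(n), bird(n), visible(n).
Round 2 — r2, r10, derive stale(n), mammal(n).
Round 3 — r15, r16, derive approved(n), approved(x).
Round 4 — r5, derive large(x).
Round 5 — r12, derive closed(n).
Round 6 — r4, derive swims(x).
Derived: approved(n) (round 3), stale(n) (round 2), visible(n) (round 1), signed(x) (round 1). closed(x) never appears in any round.

closed(x)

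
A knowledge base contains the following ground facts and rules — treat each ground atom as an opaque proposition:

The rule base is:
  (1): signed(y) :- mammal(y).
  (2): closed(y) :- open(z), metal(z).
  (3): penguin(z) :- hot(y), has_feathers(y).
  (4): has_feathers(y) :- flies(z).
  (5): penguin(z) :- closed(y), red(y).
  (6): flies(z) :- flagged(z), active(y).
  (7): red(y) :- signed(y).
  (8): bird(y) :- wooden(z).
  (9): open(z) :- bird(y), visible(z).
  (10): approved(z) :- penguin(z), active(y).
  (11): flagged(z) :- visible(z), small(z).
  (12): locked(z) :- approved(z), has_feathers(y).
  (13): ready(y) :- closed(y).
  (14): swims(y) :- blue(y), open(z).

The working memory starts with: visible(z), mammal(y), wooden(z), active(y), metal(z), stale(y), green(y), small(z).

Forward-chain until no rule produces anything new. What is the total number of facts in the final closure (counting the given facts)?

Round 1 fires (1), (8), (11), giving signed(y), bird(y), flagged(z).
Round 2 fires (6), (7), (9), giving flies(z), red(y), open(z).
Round 3 fires (2), (4), giving closed(y), has_feathers(y).
Round 4 fires (5), (13), giving penguin(z), ready(y).
Round 5 fires (10), giving approved(z).
Round 6 fires (12), giving locked(z).
Closure: {active(y), approved(z), bird(y), closed(y), flagged(z), flies(z), green(y), has_feathers(y), locked(z), mammal(y), metal(z), open(z), penguin(z), ready(y), red(y), signed(y), small(z), stale(y), visible(z), wooden(z)} — 20 facts.

20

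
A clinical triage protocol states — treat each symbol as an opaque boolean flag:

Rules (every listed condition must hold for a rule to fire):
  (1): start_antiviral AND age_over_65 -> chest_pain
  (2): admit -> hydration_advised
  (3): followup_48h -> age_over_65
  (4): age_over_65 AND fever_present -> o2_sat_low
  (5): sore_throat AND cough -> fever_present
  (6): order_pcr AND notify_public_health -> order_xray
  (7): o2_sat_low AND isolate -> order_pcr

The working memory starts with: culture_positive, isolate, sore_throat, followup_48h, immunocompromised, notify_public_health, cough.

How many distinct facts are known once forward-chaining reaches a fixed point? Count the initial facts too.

Round 1: (3) [followup_48h -> age_over_65]; (5) [sore_throat AND cough -> fever_present]. New: age_over_65, fever_present.
Round 2: (4) [age_over_65 AND fever_present -> o2_sat_low]. New: o2_sat_low.
Round 3: (7) [o2_sat_low AND isolate -> order_pcr]. New: order_pcr.
Round 4: (6) [order_pcr AND notify_public_health -> order_xray]. New: order_xray.
Closure: {age_over_65, cough, culture_positive, fever_present, followup_48h, immunocompromised, isolate, notify_public_health, o2_sat_low, order_pcr, order_xray, sore_throat} — 12 facts.

12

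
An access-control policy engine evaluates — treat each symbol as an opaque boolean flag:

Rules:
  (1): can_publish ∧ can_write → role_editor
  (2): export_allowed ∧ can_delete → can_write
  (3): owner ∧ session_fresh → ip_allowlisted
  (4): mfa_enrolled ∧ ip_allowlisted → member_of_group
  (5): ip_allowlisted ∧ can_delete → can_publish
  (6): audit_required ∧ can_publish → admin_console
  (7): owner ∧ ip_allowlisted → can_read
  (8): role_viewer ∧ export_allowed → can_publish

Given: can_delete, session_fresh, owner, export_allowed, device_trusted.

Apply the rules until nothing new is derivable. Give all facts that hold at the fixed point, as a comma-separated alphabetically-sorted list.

Round 1: (2) [export_allowed ∧ can_delete → can_write]; (3) [owner ∧ session_fresh → ip_allowlisted]. New: can_write, ip_allowlisted.
Round 2: (5) [ip_allowlisted ∧ can_delete → can_publish]; (7) [owner ∧ ip_allowlisted → can_read]. New: can_publish, can_read.
Round 3: (1) [can_publish ∧ can_write → role_editor]. New: role_editor.

can_delete, can_publish, can_read, can_write, device_trusted, export_allowed, ip_allowlisted, owner, role_editor, session_fresh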